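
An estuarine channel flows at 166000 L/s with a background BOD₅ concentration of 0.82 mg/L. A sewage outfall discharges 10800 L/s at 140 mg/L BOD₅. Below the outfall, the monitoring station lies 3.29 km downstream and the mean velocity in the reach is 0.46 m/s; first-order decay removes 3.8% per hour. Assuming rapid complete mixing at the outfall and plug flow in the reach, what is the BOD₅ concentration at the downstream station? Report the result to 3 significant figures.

8.63 mg/L

Flow-weighted average: C = (166000·0.8200 + 10800·140.0) / 176800 = 1648000/176800 = 9.322 mg/L.
Travel time t = 3.29·1000 / 0.46 = 7152 s = 1.987 h.
3.8%/h lost → k = −ln(1 − 0.038) = 0.03874 h⁻¹.
After decay, C = 9.322 × e^(−kt) = 9.322 × 0.9259 = 8.631 mg/L.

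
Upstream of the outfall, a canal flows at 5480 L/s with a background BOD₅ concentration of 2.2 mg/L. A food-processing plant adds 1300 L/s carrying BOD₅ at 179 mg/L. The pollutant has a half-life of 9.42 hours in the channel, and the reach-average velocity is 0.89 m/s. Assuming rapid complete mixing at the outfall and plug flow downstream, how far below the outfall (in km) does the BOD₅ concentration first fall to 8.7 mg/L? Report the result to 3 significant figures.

After mixing, C = (5480·2.200 + 1300·179.0) / 6780 = 244800/6780 = 36.10 mg/L.
Half-life 9.42 h → k = ln 2 / 9.42 = 0.07358 h⁻¹ = 1.766 d⁻¹.
Set 36.10·exp(−k·t) = 8.7 → t = ln(36.10/8.7)/k = 69620 s = 19.34 h.
Distance = v·t = 0.89·69620 = 61960 m = 61.96 km.

62.0 km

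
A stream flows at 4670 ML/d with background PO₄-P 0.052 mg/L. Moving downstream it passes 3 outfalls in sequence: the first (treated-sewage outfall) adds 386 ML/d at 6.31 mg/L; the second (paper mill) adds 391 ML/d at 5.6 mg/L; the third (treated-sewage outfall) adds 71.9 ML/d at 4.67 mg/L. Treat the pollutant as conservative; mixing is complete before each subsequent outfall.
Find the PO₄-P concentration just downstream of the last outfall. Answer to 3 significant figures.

After outfall 1: Q = 4670 + 386.0 = 5056 ML/d; C = (4670·0.05200 + 386.0·6.310)/5056 = 0.5298 mg/L.
After outfall 2: Q = 5056 + 391.0 = 5447 ML/d; C = (5056·0.5298 + 391.0·5.600)/5447 = 0.8937 mg/L.
After outfall 3: Q = 5447 + 71.90 = 5519 ML/d; C = (5447·0.8937 + 71.90·4.670)/5519 = 0.9429 mg/L.

0.943 mg/L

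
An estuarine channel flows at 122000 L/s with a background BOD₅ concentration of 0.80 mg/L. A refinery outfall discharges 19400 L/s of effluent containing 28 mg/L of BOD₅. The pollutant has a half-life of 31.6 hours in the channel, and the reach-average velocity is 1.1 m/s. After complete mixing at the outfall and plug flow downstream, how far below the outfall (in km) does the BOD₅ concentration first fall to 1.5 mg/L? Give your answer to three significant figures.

Flow-weighted average: C = (122000·0.8000 + 19400·28.00) / 141400 = 640800/141400 = 4.532 mg/L.
Half-life 31.6 h → k = ln 2 / 31.6 = 0.02194 h⁻¹ = 0.5264 d⁻¹.
Set 4.532·exp(−k·t) = 1.5 → t = ln(4.532/1.5)/k = 181500 s = 50.41 h.
Distance = v·t = 1.1·181500 = 199600 m = 199.6 km.

200 km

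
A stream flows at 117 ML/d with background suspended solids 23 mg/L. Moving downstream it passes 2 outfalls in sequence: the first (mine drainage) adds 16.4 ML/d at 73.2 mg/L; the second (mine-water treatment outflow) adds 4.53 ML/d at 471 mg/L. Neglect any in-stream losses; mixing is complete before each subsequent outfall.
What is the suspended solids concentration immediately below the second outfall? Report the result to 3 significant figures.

43.7 mg/L

After outfall 1: Q = 117.0 + 16.40 = 133.4 ML/d; C = (117.0·23.00 + 16.40·73.20)/133.4 = 29.17 mg/L.
After outfall 2: Q = 133.4 + 4.530 = 137.9 ML/d; C = (133.4·29.17 + 4.530·471.0)/137.9 = 43.68 mg/L.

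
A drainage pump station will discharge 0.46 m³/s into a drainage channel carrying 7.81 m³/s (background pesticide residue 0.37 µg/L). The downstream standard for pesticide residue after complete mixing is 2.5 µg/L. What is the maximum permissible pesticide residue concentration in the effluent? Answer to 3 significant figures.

38.7 µg/L

At the limit, (Qr·Cr + Qe·Cₑ)/(Qr + Qe) = 2.5:
Cₑ = (8.270·2.5 − 7.810·0.3700) / 0.4600 = 38.66 µg/L.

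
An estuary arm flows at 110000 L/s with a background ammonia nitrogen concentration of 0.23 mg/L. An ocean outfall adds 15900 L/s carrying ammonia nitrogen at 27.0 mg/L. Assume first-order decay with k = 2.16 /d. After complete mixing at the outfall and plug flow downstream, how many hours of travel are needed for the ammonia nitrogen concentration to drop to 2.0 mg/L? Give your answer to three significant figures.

6.56 h

Mixed concentration C = ΣQC/ΣQ = (110000·0.2300 + 15900·27.00) / 125900 = 454600/125900 = 3.611 mg/L.
3.611·exp(−k·t) = 2.0 → t = ln(3.611/2.0)/k = 23630 s = 6.564 h.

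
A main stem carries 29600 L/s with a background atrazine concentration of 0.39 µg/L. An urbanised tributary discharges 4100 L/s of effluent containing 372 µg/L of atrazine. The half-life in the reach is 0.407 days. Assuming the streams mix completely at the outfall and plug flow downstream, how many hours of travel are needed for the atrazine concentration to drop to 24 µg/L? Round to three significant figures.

9.05 h

Conservation of mass: C = (29600·0.3900 + 4100·372.0) / 33700 = 1537000/33700 = 45.60 µg/L.
Half-life 0.407 d → k = ln 2 / 0.407 = 1.703 d⁻¹.
45.60·exp(−k·t) = 24 → t = ln(45.60/24)/k = 32560 s = 9.045 h.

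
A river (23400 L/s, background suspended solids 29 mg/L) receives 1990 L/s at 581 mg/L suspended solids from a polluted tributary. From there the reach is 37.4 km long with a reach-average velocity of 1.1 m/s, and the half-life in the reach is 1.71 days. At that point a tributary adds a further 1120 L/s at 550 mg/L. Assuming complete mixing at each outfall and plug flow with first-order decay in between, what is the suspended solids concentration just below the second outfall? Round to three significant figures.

82.2 mg/L

Mass balance: C = (23400·29.00 + 1990·581.0) / 25390 = 1835000/25390 = 72.26 mg/L; combined flow 25390 L/s.
Travel time t = 37.4·1000 / 1.1 = 34000 s = 9.444 h.
Half-life 1.71 d → k = ln 2 / 1.71 = 0.4053 d⁻¹.
After decay, C = 72.26 × e^(−kt) = 72.26 × 0.8526 = 61.61 mg/L.
Second outfall: C = (25390·61.61 + 1120·550.0)/26510 = 82.24 mg/L.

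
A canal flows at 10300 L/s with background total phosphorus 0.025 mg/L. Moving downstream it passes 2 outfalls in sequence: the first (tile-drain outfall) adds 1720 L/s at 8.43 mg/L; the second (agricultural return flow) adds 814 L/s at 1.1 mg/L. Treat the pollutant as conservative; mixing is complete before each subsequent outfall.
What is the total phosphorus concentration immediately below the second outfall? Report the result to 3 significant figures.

Outfall 1: combined Q = 12020 L/s; C = (10300·0.02500 + 1720·8.430)/12020 = 1.228 mg/L.
Outfall 2: combined Q = 12830 L/s; C = (12020·1.228 + 814.0·1.100)/12830 = 1.220 mg/L.

1.22 mg/L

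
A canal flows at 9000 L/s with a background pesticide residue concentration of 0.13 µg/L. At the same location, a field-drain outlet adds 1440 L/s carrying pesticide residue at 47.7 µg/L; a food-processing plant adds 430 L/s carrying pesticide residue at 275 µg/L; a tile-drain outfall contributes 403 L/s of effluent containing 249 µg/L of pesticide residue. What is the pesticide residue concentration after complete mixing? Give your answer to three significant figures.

25.6 µg/L

Conservation of mass: C = (9000·0.1300 + 1440·47.70 + 430.0·275.0 + 403.0·249.0) / 11270 = 288500/11270 = 25.59 µg/L.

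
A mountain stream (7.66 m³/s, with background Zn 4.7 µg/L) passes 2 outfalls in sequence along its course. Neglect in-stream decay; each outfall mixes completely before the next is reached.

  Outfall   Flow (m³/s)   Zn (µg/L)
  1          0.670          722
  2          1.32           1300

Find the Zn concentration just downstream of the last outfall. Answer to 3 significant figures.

Outfall 1: combined Q = 8.330 m³/s; C = (7.660·4.700 + 0.6700·722.0)/8.330 = 62.39 µg/L.
Outfall 2: combined Q = 9.650 m³/s; C = (8.330·62.39 + 1.320·1300)/9.650 = 231.7 µg/L.

232 µg/L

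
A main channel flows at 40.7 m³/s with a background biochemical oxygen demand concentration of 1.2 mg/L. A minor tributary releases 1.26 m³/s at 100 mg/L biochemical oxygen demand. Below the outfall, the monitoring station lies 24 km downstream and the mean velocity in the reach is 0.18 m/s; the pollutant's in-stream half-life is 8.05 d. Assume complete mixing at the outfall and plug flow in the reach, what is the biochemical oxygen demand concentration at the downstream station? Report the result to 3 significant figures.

Flow-weighted average: C = (40.70·1.200 + 1.260·100.0) / 41.96 = 174.8/41.96 = 4.167 mg/L.
Travel time t = 24·1000 / 0.18 = 133300 s = 37.04 h.
Half-life 8.05 d → k = ln 2 / 8.05 = 0.08611 d⁻¹.
After decay, C = 4.167 × e^(−kt) = 4.167 × 0.8756 = 3.648 mg/L.

3.65 mg/L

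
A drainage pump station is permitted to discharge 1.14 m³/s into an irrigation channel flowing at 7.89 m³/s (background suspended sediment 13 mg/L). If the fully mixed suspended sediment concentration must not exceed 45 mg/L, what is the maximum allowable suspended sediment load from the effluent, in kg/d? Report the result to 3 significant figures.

26200 kg/d

Mass balance at the limit: 7.890·13.00 + 1.140·Cₑ = 9.030·45 → Cₑ = 266.5 mg/L.
Load = 1.140 m³/s × 266.5 g/m³ × 86 400 s/d = 26250 kg/d.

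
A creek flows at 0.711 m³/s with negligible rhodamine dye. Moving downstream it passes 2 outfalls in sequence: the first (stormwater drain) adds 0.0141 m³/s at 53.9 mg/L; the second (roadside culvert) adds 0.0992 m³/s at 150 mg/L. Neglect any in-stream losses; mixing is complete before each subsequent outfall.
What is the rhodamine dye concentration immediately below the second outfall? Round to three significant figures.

Outfall 1: combined Q = 0.7251 m³/s; C = (0.7110·0 + 0.01410·53.90)/0.7251 = 1.048 mg/L.
Outfall 2: combined Q = 0.8243 m³/s; C = (0.7251·1.048 + 0.09920·150.0)/0.8243 = 18.97 mg/L.

19.0 mg/L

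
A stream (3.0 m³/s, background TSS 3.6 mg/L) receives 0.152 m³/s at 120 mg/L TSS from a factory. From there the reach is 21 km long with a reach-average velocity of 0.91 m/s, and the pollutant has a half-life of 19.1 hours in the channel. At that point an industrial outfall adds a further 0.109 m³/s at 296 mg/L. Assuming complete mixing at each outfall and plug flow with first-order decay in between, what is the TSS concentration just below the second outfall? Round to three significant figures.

17.0 mg/L

After mixing, C = (3.000·3.600 + 0.1520·120.0) / 3.152 = 29.04/3.152 = 9.213 mg/L; combined flow 3.152 m³/s.
Travel time t = 21·1000 / 0.91 = 23080 s = 6.410 h.
Half-life 19.1 h → k = ln 2 / 19.1 = 0.03629 h⁻¹ = 0.8710 d⁻¹.
Applying C = C₀e^(−kt): 9.213 × 0.7924 = 7.301 mg/L.
Second outfall: C = (3.152·7.301 + 0.1090·296.0)/3.261 = 16.95 mg/L.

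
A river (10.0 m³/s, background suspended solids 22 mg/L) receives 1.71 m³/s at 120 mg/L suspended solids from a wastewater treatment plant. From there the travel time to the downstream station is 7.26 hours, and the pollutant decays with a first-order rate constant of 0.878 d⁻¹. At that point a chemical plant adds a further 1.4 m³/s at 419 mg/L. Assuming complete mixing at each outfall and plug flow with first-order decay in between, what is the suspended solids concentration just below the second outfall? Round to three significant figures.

69.6 mg/L

Flow-weighted average: C = (10.00·22.00 + 1.710·120.0) / 11.71 = 425.2/11.71 = 36.31 mg/L; combined flow 11.71 m³/s.
After decay, C = 36.31 × e^(−kt) = 36.31 × 0.7667 = 27.84 mg/L.
At the second outfall, C = (11.71·27.84 + 1.400·419.0) / (11.71 + 1.400) = 69.61 mg/L.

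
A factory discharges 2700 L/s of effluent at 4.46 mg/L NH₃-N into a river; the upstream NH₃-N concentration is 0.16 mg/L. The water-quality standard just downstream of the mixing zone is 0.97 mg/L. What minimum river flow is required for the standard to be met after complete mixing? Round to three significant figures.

11600 L/s

Set C_mix = 0.97: (Q·0.1600 + 2700·4.460) / (Q + 2700) = 0.97
→ Q = 2700·(4.460 − 0.97)/(0.97 − 0.1600) = 11630 L/s.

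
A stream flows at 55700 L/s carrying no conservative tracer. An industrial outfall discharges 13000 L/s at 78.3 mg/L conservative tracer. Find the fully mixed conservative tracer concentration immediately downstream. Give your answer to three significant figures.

Flow-weighted average: C = (55700·0 + 13000·78.30) / 68700 = 1018000/68700 = 14.82 mg/L.

14.8 mg/L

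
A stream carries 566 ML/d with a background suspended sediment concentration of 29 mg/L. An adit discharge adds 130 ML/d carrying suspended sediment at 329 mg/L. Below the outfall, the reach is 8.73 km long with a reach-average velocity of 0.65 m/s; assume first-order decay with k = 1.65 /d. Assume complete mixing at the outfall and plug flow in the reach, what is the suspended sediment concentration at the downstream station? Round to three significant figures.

Conservation of mass: C = (566.0·29.00 + 130.0·329.0) / 696.0 = 59180/696.0 = 85.03 mg/L.
Travel time t = 8.73·1000 / 0.65 = 13430 s = 3.731 h.
After decay, C = 85.03 × e^(−kt) = 85.03 × 0.7738 = 65.80 mg/L.

65.8 mg/L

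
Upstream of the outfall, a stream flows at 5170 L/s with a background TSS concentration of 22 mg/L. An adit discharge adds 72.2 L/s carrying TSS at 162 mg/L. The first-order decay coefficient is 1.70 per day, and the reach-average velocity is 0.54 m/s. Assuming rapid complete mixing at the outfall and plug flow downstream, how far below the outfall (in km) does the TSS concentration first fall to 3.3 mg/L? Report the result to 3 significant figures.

After mixing, C = (5170·22.00 + 72.20·162.0) / 5242 = 125400/5242 = 23.93 mg/L.
Set 23.93·exp(−k·t) = 3.3 → t = ln(23.93/3.3)/k = 100700 s = 27.97 h.
Distance = v·t = 0.54·100700 = 54370 m = 54.37 km.

54.4 km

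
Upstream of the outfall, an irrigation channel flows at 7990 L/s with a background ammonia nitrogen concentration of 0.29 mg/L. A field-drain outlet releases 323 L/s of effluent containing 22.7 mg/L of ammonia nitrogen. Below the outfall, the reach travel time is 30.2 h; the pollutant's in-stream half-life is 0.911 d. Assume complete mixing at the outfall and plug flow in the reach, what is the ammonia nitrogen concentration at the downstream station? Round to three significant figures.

0.446 mg/L

Conservation of mass: C = (7990·0.2900 + 323.0·22.70) / 8313 = 9649/8313 = 1.161 mg/L.
Half-life 0.911 d → k = ln 2 / 0.911 = 0.7609 d⁻¹.
After decay, C = 1.161 × e^(−kt) = 1.161 × 0.3839 = 0.4456 mg/L.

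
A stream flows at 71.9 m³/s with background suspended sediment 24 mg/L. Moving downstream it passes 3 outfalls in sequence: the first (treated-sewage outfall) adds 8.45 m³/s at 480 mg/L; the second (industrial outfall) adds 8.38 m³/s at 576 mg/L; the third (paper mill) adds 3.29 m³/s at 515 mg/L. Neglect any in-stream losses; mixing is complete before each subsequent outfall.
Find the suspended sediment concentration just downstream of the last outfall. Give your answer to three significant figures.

Below outfall 1: Q → 80.35 m³/s, C = (71.90·24.00 + 8.450·480.0)/80.35 = 71.96 mg/L.
Below outfall 2: Q → 88.73 m³/s, C = (80.35·71.96 + 8.380·576.0)/88.73 = 119.6 mg/L.
Below outfall 3: Q → 92.02 m³/s, C = (88.73·119.6 + 3.290·515.0)/92.02 = 133.7 mg/L.

134 mg/L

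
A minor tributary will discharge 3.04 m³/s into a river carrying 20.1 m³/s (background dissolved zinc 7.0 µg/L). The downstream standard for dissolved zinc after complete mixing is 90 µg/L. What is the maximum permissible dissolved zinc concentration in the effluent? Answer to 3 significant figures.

At the limit, (Qr·Cr + Qe·Cₑ)/(Qr + Qe) = 90:
Cₑ = (23.14·90 − 20.10·7.000) / 3.040 = 638.8 µg/L.

639 µg/L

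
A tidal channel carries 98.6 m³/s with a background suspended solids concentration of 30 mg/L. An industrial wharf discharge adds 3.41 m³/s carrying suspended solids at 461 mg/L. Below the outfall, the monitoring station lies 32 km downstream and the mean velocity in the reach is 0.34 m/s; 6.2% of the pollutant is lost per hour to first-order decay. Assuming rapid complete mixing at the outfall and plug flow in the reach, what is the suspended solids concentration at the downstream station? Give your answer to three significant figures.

Flow-weighted average: C = (98.60·30.00 + 3.410·461.0) / 102.0 = 4530/102.0 = 44.41 mg/L.
Travel time t = 32·1000 / 0.34 = 94120 s = 26.14 h.
6.2%/h lost → k = −ln(1 − 0.062) = 0.06401 h⁻¹.
After decay, C = 44.41 × e^(−kt) = 44.41 × 0.1876 = 8.332 mg/L.

8.33 mg/L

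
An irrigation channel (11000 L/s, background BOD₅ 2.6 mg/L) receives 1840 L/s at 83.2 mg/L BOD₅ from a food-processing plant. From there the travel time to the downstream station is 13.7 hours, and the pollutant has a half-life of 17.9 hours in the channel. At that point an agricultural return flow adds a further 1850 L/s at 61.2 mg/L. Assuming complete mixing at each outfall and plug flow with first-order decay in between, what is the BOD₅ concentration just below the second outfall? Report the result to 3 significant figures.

Mass balance: C = (11000·2.600 + 1840·83.20) / 12840 = 181700/12840 = 14.15 mg/L; combined flow 12840 L/s.
Half-life 17.9 h → k = ln 2 / 17.9 = 0.03872 h⁻¹ = 0.9294 d⁻¹.
Decay over the reach: 14.15·exp(−kt) = 14.15·0.5883 = 8.325 mg/L.
Second outfall: C = (12840·8.325 + 1850·61.20)/14690 = 14.98 mg/L.

15.0 mg/L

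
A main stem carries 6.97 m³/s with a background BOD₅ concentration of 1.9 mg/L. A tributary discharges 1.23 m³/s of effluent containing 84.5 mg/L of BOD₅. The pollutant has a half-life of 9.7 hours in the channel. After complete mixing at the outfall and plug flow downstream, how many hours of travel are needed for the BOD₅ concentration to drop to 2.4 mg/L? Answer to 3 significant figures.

25.0 h

Flow-weighted average: C = (6.970·1.900 + 1.230·84.50) / 8.200 = 117.2/8.200 = 14.29 mg/L.
Half-life 9.7 h → k = ln 2 / 9.7 = 0.07146 h⁻¹ = 1.715 d⁻¹.
14.29·exp(−k·t) = 2.4 → t = ln(14.29/2.4)/k = 89880 s = 24.97 h.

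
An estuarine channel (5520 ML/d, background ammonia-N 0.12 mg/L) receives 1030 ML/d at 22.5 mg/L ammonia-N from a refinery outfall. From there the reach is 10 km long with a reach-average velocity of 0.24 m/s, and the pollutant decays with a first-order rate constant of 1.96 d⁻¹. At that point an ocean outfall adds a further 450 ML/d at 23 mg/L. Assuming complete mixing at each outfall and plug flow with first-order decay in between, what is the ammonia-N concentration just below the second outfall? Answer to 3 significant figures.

2.80 mg/L

After mixing, C = (5520·0.1200 + 1030·22.50) / 6550 = 23840/6550 = 3.639 mg/L; combined flow 6550 ML/d.
Travel time t = 10·1000 / 0.24 = 41670 s = 11.57 h.
Decay over the reach: 3.639·exp(−kt) = 3.639·0.3886 = 1.414 mg/L.
At the second outfall, C = (6550·1.414 + 450.0·23.00) / (6550 + 450.0) = 2.802 mg/L.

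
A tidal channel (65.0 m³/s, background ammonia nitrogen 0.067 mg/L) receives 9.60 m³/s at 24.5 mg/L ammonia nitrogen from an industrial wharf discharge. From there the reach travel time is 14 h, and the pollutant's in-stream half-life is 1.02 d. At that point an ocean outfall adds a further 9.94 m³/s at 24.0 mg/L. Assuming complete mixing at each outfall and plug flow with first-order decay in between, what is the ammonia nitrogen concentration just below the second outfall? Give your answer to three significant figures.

Mass balance: C = (65.00·0.06700 + 9.600·24.50) / 74.60 = 239.6/74.60 = 3.211 mg/L; combined flow 74.60 m³/s.
Half-life 1.02 d → k = ln 2 / 1.02 = 0.6796 d⁻¹.
Decay over the reach: 3.211·exp(−kt) = 3.211·0.6727 = 2.160 mg/L.
Second outfall: C = (74.60·2.160 + 9.940·24.00)/84.54 = 4.728 mg/L.

4.73 mg/L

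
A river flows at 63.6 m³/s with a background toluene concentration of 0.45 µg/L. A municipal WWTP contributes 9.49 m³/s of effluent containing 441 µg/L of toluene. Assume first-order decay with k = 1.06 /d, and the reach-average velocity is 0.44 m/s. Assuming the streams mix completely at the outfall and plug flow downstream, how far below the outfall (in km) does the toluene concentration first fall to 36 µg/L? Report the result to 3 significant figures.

Mixed concentration C = ΣQC/ΣQ = (63.60·0.4500 + 9.490·441.0) / 73.09 = 4214/73.09 = 57.65 µg/L.
Set 57.65·exp(−k·t) = 36 → t = ln(57.65/36)/k = 38380 s = 10.66 h.
Distance = v·t = 0.44·38380 = 16890 m = 16.89 km.

16.9 km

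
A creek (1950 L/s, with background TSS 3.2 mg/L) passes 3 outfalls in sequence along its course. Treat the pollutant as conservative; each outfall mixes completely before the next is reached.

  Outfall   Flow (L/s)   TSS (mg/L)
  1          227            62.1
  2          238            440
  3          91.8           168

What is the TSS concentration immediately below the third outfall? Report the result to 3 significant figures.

56.0 mg/L

After outfall 1: Q = 1950 + 227.0 = 2177 L/s; C = (1950·3.200 + 227.0·62.10)/2177 = 9.342 mg/L.
After outfall 2: Q = 2177 + 238.0 = 2415 L/s; C = (2177·9.342 + 238.0·440.0)/2415 = 51.78 mg/L.
After outfall 3: Q = 2415 + 91.80 = 2507 L/s; C = (2415·51.78 + 91.80·168.0)/2507 = 56.04 mg/L.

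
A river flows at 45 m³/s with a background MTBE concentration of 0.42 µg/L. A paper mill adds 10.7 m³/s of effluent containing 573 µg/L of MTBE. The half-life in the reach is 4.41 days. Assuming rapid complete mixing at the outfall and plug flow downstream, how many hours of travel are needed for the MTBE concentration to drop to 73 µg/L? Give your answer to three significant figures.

63.2 h

Flow-weighted average: C = (45.00·0.4200 + 10.70·573.0) / 55.70 = 6150/55.70 = 110.4 µg/L.
Half-life 4.41 d → k = ln 2 / 4.41 = 0.1572 d⁻¹.
110.4·exp(−k·t) = 73 → t = ln(110.4/73)/k = 227400 s = 63.18 h.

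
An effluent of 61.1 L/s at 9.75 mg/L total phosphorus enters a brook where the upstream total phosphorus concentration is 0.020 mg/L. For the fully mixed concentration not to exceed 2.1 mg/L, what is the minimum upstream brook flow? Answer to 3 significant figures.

225 L/s

Set C_mix = 2.1: (Q·0.02000 + 61.10·9.750) / (Q + 61.10) = 2.1
→ Q = 61.10·(9.750 − 2.1)/(2.1 − 0.02000) = 224.7 L/s.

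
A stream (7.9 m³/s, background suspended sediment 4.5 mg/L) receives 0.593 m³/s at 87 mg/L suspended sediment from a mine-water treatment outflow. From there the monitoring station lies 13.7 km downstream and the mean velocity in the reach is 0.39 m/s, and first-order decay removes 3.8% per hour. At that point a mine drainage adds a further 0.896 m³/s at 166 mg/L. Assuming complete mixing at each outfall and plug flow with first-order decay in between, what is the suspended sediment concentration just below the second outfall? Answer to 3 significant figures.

22.2 mg/L

After mixing, C = (7.900·4.500 + 0.5930·87.00) / 8.493 = 87.14/8.493 = 10.26 mg/L; combined flow 8.493 m³/s.
Travel time t = 13.7·1000 / 0.39 = 35130 s = 9.758 h.
3.8%/h lost → k = −ln(1 − 0.038) = 0.03874 h⁻¹.
Applying C = C₀e^(−kt): 10.26 × 0.6852 = 7.031 mg/L.
At the second outfall, C = (8.493·7.031 + 0.8960·166.0) / (8.493 + 0.8960) = 22.20 mg/L.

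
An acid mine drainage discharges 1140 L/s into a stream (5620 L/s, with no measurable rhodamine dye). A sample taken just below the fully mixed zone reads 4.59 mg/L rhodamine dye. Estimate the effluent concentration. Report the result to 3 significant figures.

27.2 mg/L

Mass balance: 5620·0 + 1140·Cₑ = 6760·4.590
→ Cₑ = (6760·4.590 − 5620·0) / 1140 = 27.22 mg/L.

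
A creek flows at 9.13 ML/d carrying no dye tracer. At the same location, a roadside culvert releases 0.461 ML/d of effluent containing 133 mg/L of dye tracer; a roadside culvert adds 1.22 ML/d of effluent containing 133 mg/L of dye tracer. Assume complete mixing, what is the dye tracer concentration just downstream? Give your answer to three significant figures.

20.7 mg/L

Mixed concentration C = ΣQC/ΣQ = (9.130·0 + 0.4610·133.0 + 1.220·133.0) / 10.81 = 223.6/10.81 = 20.68 mg/L.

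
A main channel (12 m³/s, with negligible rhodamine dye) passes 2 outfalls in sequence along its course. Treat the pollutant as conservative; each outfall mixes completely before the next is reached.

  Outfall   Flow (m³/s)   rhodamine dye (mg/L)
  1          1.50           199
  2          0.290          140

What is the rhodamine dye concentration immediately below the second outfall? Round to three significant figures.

24.6 mg/L

Below outfall 1: Q → 13.50 m³/s, C = (12.00·0 + 1.500·199.0)/13.50 = 22.11 mg/L.
Below outfall 2: Q → 13.79 m³/s, C = (13.50·22.11 + 0.2900·140.0)/13.79 = 24.59 mg/L.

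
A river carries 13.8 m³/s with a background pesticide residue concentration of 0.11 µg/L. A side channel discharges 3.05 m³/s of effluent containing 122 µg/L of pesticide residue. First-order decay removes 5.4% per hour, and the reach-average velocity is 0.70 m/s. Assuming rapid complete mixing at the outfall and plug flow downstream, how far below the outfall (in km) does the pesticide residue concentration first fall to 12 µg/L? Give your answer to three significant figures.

27.9 km

Conservation of mass: C = (13.80·0.1100 + 3.050·122.0) / 16.85 = 373.6/16.85 = 22.17 µg/L.
5.4%/h lost → k = −ln(1 − 0.054) = 0.05551 h⁻¹.
Set 22.17·exp(−k·t) = 12 → t = ln(22.17/12)/k = 39820 s = 11.06 h.
Distance = v·t = 0.70·39820 = 27870 m = 27.87 km.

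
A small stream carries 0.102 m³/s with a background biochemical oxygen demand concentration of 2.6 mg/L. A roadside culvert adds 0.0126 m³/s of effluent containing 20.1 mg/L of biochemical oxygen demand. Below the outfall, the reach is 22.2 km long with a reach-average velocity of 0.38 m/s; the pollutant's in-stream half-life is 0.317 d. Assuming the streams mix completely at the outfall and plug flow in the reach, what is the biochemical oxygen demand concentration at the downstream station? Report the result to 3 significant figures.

Mass balance: C = (0.1020·2.600 + 0.01260·20.10) / 0.1146 = 0.5185/0.1146 = 4.524 mg/L.
Travel time t = 22.2·1000 / 0.38 = 58420 s = 16.23 h.
Half-life 0.317 d → k = ln 2 / 0.317 = 2.187 d⁻¹.
First-order decay: C = 4.524·exp(−k·t) = 4.524·0.2280 = 1.031 mg/L.

1.03 mg/L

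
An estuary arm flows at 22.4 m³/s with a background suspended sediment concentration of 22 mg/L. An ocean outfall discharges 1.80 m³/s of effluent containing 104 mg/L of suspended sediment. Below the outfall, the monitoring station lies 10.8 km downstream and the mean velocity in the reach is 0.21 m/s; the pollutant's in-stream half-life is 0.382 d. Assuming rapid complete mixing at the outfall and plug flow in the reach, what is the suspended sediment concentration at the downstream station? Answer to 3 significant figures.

Mass balance: C = (22.40·22.00 + 1.800·104.0) / 24.20 = 680.0/24.20 = 28.10 mg/L.
Travel time t = 10.8·1000 / 0.21 = 51430 s = 14.29 h.
Half-life 0.382 d → k = ln 2 / 0.382 = 1.815 d⁻¹.
After decay, C = 28.10 × e^(−kt) = 28.10 × 0.3396 = 9.542 mg/L.

9.54 mg/L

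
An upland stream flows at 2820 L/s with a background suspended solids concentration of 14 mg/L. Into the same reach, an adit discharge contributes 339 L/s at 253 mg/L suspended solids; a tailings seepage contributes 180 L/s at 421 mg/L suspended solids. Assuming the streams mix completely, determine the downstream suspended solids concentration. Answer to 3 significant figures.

Flow-weighted average: C = (2820·14.00 + 339.0·253.0 + 180.0·421.0) / 3339 = 201000/3339 = 60.21 mg/L.

60.2 mg/L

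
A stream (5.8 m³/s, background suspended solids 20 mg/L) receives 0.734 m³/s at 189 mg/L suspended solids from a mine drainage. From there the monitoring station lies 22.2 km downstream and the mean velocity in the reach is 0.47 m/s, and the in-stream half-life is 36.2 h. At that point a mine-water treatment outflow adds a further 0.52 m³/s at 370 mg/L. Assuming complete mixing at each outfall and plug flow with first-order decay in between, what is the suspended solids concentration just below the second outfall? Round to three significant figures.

Mass balance: C = (5.800·20.00 + 0.7340·189.0) / 6.534 = 254.7/6.534 = 38.98 mg/L; combined flow 6.534 m³/s.
Travel time t = 22.2·1000 / 0.47 = 47230 s = 13.12 h.
Half-life 36.2 h → k = ln 2 / 36.2 = 0.01915 h⁻¹ = 0.4595 d⁻¹.
First-order decay: C = 38.98·exp(−k·t) = 38.98·0.7778 = 30.32 mg/L.
At the second outfall, C = (6.534·30.32 + 0.5200·370.0) / (6.534 + 0.5200) = 55.36 mg/L.

55.4 mg/L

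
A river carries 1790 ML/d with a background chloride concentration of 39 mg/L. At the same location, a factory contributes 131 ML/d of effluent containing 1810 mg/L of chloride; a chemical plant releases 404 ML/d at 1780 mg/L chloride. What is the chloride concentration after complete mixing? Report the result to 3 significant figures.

Mass balance: C = (1790·39.00 + 131.0·1810 + 404.0·1780) / 2325 = 1026000/2325 = 441.3 mg/L.

441 mg/L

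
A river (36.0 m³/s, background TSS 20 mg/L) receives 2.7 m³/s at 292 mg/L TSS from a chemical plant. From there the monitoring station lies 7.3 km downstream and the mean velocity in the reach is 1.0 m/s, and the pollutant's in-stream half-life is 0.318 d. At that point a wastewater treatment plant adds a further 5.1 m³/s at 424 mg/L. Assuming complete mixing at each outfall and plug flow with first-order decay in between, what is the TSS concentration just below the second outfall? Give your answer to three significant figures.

After mixing, C = (36.00·20.00 + 2.700·292.0) / 38.70 = 1508/38.70 = 38.98 mg/L; combined flow 38.70 m³/s.
Travel time t = 7.3·1000 / 1.0 = 7300 s = 2.028 h.
Half-life 0.318 d → k = ln 2 / 0.318 = 2.180 d⁻¹.
After decay, C = 38.98 × e^(−kt) = 38.98 × 0.8318 = 32.42 mg/L.
Second outfall: C = (38.70·32.42 + 5.100·424.0)/43.80 = 78.02 mg/L.

78.0 mg/L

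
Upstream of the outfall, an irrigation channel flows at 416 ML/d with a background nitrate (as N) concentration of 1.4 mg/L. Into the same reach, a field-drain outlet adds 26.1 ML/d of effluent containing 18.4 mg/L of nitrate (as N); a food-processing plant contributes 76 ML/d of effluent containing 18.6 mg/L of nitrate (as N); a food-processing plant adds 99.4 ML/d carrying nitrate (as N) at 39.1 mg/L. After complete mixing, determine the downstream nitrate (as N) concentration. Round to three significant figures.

10.3 mg/L

Flow-weighted average: C = (416.0·1.400 + 26.10·18.40 + 76.00·18.60 + 99.40·39.10) / 617.5 = 6363/617.5 = 10.30 mg/L.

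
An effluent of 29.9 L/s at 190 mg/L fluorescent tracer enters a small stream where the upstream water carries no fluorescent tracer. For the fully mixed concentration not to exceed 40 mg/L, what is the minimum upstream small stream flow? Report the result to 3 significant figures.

Set C_mix = 40: (Q·0 + 29.90·190.0) / (Q + 29.90) = 40
→ Q = 29.90·(190.0 − 40)/(40 − 0) = 112.1 L/s.

112 L/s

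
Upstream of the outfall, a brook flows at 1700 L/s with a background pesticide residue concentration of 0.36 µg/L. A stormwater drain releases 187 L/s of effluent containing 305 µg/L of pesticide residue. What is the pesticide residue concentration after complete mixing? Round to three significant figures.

Conservation of mass: C = (1700·0.3600 + 187.0·305.0) / 1887 = 57650/1887 = 30.55 µg/L.

30.5 µg/L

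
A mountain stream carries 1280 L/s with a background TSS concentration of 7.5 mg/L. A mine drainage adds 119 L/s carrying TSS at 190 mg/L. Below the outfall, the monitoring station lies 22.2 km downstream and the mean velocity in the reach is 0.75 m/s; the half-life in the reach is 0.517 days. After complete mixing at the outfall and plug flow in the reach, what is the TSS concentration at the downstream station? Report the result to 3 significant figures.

Mixed concentration C = ΣQC/ΣQ = (1280·7.500 + 119.0·190.0) / 1399 = 32210/1399 = 23.02 mg/L.
Travel time t = 22.2·1000 / 0.75 = 29600 s = 8.222 h.
Half-life 0.517 d → k = ln 2 / 0.517 = 1.341 d⁻¹.
First-order decay: C = 23.02·exp(−k·t) = 23.02·0.6317 = 14.54 mg/L.

14.5 mg/L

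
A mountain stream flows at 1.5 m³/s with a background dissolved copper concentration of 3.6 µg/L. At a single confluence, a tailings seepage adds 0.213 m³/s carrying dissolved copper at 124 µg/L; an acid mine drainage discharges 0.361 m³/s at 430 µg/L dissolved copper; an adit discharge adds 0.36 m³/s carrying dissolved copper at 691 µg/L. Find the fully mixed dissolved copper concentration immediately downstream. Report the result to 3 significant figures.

179 µg/L

Mixed concentration C = ΣQC/ΣQ = (1.500·3.600 + 0.2130·124.0 + 0.3610·430.0 + 0.3600·691.0) / 2.434 = 435.8/2.434 = 179.0 µg/L.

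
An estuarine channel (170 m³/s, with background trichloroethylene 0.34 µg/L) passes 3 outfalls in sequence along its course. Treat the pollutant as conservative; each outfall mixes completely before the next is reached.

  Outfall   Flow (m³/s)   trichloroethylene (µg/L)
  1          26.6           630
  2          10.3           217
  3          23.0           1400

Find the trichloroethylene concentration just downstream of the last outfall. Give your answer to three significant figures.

223 µg/L

Outfall 1: combined Q = 196.6 m³/s; C = (170.0·0.3400 + 26.60·630.0)/196.6 = 85.53 µg/L.
Outfall 2: combined Q = 206.9 m³/s; C = (196.6·85.53 + 10.30·217.0)/206.9 = 92.08 µg/L.
Outfall 3: combined Q = 229.9 m³/s; C = (206.9·92.08 + 23.00·1400)/229.9 = 222.9 µg/L.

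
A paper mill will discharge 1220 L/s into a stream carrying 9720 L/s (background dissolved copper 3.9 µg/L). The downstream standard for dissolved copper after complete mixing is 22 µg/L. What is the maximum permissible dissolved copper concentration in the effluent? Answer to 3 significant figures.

At the limit, (Qr·Cr + Qe·Cₑ)/(Qr + Qe) = 22:
Cₑ = (10940·22 − 9720·3.900) / 1220 = 166.2 µg/L.

166 µg/L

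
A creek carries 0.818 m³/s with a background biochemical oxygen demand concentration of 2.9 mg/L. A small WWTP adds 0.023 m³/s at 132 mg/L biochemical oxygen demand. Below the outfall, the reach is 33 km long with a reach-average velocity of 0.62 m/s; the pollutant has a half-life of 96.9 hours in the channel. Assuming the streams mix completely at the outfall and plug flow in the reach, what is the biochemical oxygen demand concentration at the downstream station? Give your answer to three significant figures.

Mass balance: C = (0.8180·2.900 + 0.02300·132.0) / 0.8410 = 5.408/0.8410 = 6.431 mg/L.
Travel time t = 33·1000 / 0.62 = 53230 s = 14.78 h.
Half-life 96.9 h → k = ln 2 / 96.9 = 0.007153 h⁻¹ = 0.1717 d⁻¹.
After decay, C = 6.431 × e^(−kt) = 6.431 × 0.8996 = 5.785 mg/L.

5.79 mg/L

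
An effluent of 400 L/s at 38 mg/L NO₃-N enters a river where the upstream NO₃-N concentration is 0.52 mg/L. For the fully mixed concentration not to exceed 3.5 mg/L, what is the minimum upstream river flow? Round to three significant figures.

4630 L/s

Set C_mix = 3.5: (Q·0.5200 + 400.0·38.00) / (Q + 400.0) = 3.5
→ Q = 400.0·(38.00 − 3.5)/(3.5 − 0.5200) = 4631 L/s.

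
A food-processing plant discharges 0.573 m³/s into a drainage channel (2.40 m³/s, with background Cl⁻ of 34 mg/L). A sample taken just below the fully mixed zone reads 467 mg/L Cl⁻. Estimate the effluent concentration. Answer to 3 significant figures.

Mass balance: 2.400·34.00 + 0.5730·Cₑ = 2.973·467.0
→ Cₑ = (2.973·467.0 − 2.400·34.00) / 0.5730 = 2281 mg/L.

2280 mg/L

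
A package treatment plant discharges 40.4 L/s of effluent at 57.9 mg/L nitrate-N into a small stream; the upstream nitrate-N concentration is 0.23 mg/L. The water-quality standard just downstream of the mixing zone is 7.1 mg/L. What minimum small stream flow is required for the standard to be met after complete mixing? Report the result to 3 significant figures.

299 L/s

Set C_mix = 7.1: (Q·0.2300 + 40.40·57.90) / (Q + 40.40) = 7.1
→ Q = 40.40·(57.90 − 7.1)/(7.1 − 0.2300) = 298.7 L/s.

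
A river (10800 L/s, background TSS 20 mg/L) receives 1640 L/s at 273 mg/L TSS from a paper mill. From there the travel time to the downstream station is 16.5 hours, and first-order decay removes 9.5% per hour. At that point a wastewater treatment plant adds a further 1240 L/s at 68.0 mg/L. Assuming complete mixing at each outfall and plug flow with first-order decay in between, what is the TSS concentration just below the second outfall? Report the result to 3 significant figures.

15.5 mg/L

Mass balance: C = (10800·20.00 + 1640·273.0) / 12440 = 663700/12440 = 53.35 mg/L; combined flow 12440 L/s.
9.5%/h lost → k = −ln(1 − 0.095) = 0.09982 h⁻¹.
First-order decay: C = 53.35·exp(−k·t) = 53.35·0.1926 = 10.28 mg/L.
At the second outfall, C = (12440·10.28 + 1240·68.00) / (12440 + 1240) = 15.51 mg/L.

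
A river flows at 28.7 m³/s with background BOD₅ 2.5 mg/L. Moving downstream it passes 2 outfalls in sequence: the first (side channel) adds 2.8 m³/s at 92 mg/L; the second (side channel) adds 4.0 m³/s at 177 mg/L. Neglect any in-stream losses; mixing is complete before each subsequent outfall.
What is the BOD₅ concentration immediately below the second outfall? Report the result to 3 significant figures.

Below outfall 1: Q → 31.50 m³/s, C = (28.70·2.500 + 2.800·92.00)/31.50 = 10.46 mg/L.
Below outfall 2: Q → 35.50 m³/s, C = (31.50·10.46 + 4.000·177.0)/35.50 = 29.22 mg/L.

29.2 mg/L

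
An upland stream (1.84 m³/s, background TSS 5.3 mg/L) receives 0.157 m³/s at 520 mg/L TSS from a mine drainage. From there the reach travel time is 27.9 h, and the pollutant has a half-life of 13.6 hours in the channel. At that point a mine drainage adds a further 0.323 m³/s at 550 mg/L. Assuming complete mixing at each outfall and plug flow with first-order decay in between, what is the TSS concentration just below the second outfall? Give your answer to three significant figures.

86.1 mg/L

Conservation of mass: C = (1.840·5.300 + 0.1570·520.0) / 1.997 = 91.39/1.997 = 45.76 mg/L; combined flow 1.997 m³/s.
Half-life 13.6 h → k = ln 2 / 13.6 = 0.05097 h⁻¹ = 1.223 d⁻¹.
Decay over the reach: 45.76·exp(−kt) = 45.76·0.2412 = 11.04 mg/L.
At the second outfall, C = (1.997·11.04 + 0.3230·550.0) / (1.997 + 0.3230) = 86.08 mg/L.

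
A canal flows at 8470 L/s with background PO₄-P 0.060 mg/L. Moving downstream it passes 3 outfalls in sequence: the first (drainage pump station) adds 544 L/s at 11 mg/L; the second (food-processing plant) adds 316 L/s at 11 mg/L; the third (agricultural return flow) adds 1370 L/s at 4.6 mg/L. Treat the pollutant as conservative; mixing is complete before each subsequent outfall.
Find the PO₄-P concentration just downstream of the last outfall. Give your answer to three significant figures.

1.52 mg/L

Outfall 1: combined Q = 9014 L/s; C = (8470·0.06000 + 544.0·11.00)/9014 = 0.7202 mg/L.
Outfall 2: combined Q = 9330 L/s; C = (9014·0.7202 + 316.0·11.00)/9330 = 1.068 mg/L.
Outfall 3: combined Q = 10700 L/s; C = (9330·1.068 + 1370·4.600)/10700 = 1.521 mg/L.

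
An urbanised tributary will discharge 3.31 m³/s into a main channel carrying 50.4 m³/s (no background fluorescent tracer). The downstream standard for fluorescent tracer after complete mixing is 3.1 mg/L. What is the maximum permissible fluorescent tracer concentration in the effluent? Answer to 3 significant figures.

At the limit, (Qr·Cr + Qe·Cₑ)/(Qr + Qe) = 3.1:
Cₑ = (53.71·3.1 − 50.40·0) / 3.310 = 50.30 mg/L.

50.3 mg/L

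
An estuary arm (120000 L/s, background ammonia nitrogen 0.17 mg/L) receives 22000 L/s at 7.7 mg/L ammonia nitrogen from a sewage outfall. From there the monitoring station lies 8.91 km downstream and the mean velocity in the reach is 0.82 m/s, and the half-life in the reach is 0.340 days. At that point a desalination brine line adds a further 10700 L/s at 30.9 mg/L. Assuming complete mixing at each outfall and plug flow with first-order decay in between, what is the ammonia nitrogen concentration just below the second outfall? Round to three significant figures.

3.13 mg/L

Mixed concentration C = ΣQC/ΣQ = (120000·0.1700 + 22000·7.700) / 142000 = 189800/142000 = 1.337 mg/L; combined flow 142000 L/s.
Travel time t = 8.91·1000 / 0.82 = 10870 s = 3.018 h.
Half-life 0.340 d → k = ln 2 / 0.340 = 2.039 d⁻¹.
Decay over the reach: 1.337·exp(−kt) = 1.337·0.7738 = 1.034 mg/L.
At the second outfall, C = (142000·1.034 + 10700·30.90) / (142000 + 10700) = 3.127 mg/L.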